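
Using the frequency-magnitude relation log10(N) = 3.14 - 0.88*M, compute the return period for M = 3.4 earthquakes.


log10(N) = 3.14 - 0.88*3.4 = 0.148
N = 10^0.148 = 1.406048
T = 1/N = 1/1.406048 = 0.7112 years

0.7112


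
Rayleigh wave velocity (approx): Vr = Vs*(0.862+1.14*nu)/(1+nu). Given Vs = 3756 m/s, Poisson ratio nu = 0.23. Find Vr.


Numerator factor = 0.862 + 1.14*0.23 = 1.1242
Denominator = 1 + 0.23 = 1.23
Vr = 3756 * 1.1242 / 1.23 = 3432.92 m/s

3432.92


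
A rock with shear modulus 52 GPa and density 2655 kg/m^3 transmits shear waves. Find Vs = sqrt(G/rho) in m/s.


Convert G to Pa: G = 52e9 Pa
Compute G/rho = 52e9 / 2655 = 19585687.3823
Vs = sqrt(19585687.3823) = 4425.57 m/s

4425.57


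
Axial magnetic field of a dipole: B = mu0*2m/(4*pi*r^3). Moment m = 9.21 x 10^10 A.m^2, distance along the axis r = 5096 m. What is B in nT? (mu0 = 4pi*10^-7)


m = 9.21 x 10^10 = 92100000000 A.m^2
2m = 184200000000 A.m^2
r^3 = 5096^3 = 132339124736
B = (4pi*10^-7) * 184200000000 / (4*pi * 132339124736) * 1e9
= 231472.546716 / 1663022488212.48 * 1e9
= 139.1879 nT

139.1879


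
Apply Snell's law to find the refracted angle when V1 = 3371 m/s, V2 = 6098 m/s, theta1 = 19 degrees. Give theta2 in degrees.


sin(theta1) = sin(19 deg) = 0.325568
sin(theta2) = V2/V1 * sin(theta1) = 6098/3371 * 0.325568 = 0.588939
theta2 = arcsin(0.588939) = 36.0818 degrees

36.0818


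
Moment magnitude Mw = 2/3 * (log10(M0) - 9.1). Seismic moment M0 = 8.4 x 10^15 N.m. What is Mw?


log10(M0) = log10(8.4 x 10^15) = 15.9243
Mw = 2/3 * (15.9243 - 9.1)
= 2/3 * 6.8243
= 4.55

4.55


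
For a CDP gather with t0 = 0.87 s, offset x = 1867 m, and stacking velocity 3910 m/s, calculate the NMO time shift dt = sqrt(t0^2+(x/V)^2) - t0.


x/Vnmo = 1867/3910 = 0.477494
(x/Vnmo)^2 = 0.228
t0^2 = 0.7569
sqrt(0.7569 + 0.228) = 0.992421
dt = 0.992421 - 0.87 = 0.122421

0.122421


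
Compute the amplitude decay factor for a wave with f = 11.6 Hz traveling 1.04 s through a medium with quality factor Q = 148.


pi*f*t/Q = pi*11.6*1.04/148 = 0.256082
A/A0 = exp(-0.256082) = 0.774078

0.774078


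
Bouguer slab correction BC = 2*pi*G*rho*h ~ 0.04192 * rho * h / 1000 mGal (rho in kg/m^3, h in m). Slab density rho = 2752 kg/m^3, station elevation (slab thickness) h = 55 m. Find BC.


BC = 0.04192 * rho * h / 1000
= 0.04192 * 2752 * 55 / 1000
= 6.345 mGal

6.345


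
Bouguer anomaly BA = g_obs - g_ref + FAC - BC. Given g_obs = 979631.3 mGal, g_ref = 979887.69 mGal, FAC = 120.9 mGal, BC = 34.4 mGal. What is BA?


BA = g_obs - g_ref + FAC - BC
= 979631.3 - 979887.69 + 120.9 - 34.4
= -169.89 mGal

-169.89


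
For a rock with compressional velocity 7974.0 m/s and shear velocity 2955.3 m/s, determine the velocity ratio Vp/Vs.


Vp/Vs = 7974.0 / 2955.3
= 2.6982

2.6982


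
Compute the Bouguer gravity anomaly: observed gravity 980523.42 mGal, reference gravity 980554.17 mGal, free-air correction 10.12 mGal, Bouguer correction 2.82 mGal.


BA = g_obs - g_ref + FAC - BC
= 980523.42 - 980554.17 + 10.12 - 2.82
= -23.45 mGal

-23.45


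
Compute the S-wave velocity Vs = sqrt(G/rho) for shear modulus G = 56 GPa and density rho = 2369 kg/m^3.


Convert G to Pa: G = 56e9 Pa
Compute G/rho = 56e9 / 2369 = 23638666.1038
Vs = sqrt(23638666.1038) = 4861.96 m/s

4861.96


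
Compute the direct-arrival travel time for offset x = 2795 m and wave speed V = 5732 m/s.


t = x / V
= 2795 / 5732
= 0.4876 s

0.4876


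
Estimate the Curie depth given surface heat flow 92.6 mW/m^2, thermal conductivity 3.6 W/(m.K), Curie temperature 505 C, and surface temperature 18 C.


T_Curie - T_surf = 505 - 18 = 487 C
Convert q to W/m^2: 92.6 mW/m^2 = 0.0926 W/m^2
d = 487 * 3.6 / 0.0926 = 18933.05 m

18933.05


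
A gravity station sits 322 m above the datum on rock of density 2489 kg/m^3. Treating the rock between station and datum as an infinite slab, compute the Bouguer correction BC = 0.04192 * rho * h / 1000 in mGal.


BC = 0.04192 * rho * h / 1000
= 0.04192 * 2489 * 322 / 1000
= 33.5971 mGal

33.5971


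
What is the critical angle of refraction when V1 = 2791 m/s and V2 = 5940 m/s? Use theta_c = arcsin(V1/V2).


V1/V2 = 2791/5940 = 0.469865
theta_c = arcsin(0.469865) = 28.0256 degrees

28.0256


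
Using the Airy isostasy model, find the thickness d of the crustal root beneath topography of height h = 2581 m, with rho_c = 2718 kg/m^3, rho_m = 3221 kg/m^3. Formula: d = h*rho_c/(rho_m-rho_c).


rho_m - rho_c = 3221 - 2718 = 503
d = 2581 * 2718 / 503
= 7015158 / 503
= 13946.64 m

13946.64


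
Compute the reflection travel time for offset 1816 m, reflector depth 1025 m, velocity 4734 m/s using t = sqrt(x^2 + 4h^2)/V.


x^2 + 4h^2 = 1816^2 + 4*1025^2 = 3297856 + 4202500 = 7500356
sqrt(7500356) = 2738.6778
t = 2738.6778 / 4734 = 0.5785 s

0.5785


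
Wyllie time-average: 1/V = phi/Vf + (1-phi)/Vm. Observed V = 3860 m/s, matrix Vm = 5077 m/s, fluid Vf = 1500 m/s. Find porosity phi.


1/V - 1/Vm = 1/3860 - 1/5077 = 6.21e-05
1/Vf - 1/Vm = 1/1500 - 1/5077 = 0.0004697
phi = 6.21e-05 / 0.0004697 = 0.1322

0.1322


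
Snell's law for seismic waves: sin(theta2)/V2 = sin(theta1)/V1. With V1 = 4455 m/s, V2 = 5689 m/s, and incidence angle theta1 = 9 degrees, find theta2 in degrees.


sin(theta1) = sin(9 deg) = 0.156434
sin(theta2) = V2/V1 * sin(theta1) = 5689/4455 * 0.156434 = 0.199766
theta2 = arcsin(0.199766) = 11.5233 degrees

11.5233


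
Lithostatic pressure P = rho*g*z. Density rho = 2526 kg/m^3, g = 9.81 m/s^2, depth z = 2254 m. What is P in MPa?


P = rho * g * z / 1e6
= 2526 * 9.81 * 2254 / 1e6
= 55854255.24 / 1e6
= 55.8543 MPa

55.8543


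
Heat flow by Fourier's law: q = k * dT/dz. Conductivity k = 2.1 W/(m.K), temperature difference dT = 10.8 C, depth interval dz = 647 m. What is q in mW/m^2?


q = k * dT / dz * 1000
= 2.1 * 10.8 / 647 * 1000
= 0.035054 * 1000
= 35.0541 mW/m^2

35.0541


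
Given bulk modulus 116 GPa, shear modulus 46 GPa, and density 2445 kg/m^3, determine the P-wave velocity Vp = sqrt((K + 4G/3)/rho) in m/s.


First compute the effective modulus:
K + 4G/3 = 116e9 + 4*46e9/3 = 177333333333.33 Pa
Then divide by density:
177333333333.33 / 2445 = 72528970.6885 Pa/(kg/m^3)
Take the square root:
Vp = sqrt(72528970.6885) = 8516.39 m/s

8516.39


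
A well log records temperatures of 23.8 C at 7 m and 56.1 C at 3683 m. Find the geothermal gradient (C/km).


dT = 56.1 - 23.8 = 32.3 C
dz = 3683 - 7 = 3676 m
gradient = dT/dz * 1000 = 32.3/3676 * 1000 = 8.7867 C/km

8.7867


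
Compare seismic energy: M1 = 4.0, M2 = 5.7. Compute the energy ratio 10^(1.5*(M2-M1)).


M2 - M1 = 5.7 - 4.0 = 1.7
1.5 * 1.7 = 2.55
ratio = 10^2.55 = 354.81

354.81


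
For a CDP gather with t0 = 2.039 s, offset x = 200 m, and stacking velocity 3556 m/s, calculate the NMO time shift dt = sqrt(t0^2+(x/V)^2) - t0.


x/Vnmo = 200/3556 = 0.056243
(x/Vnmo)^2 = 0.003163
t0^2 = 4.157521
sqrt(4.157521 + 0.003163) = 2.039776
dt = 2.039776 - 2.039 = 0.000776

7.760000e-04


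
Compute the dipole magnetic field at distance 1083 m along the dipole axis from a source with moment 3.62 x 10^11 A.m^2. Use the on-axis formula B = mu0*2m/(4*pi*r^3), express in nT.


m = 3.62 x 10^11 = 362000000000 A.m^2
2m = 724000000000 A.m^2
r^3 = 1083^3 = 1270238787
B = (4pi*10^-7) * 724000000000 / (4*pi * 1270238787) * 1e9
= 909805.23248 / 15962291366.18 * 1e9
= 56997.1573 nT

56997.1573


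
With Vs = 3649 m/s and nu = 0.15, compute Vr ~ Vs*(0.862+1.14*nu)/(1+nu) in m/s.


Numerator factor = 0.862 + 1.14*0.15 = 1.033
Denominator = 1 + 0.15 = 1.15
Vr = 3649 * 1.033 / 1.15 = 3277.75 m/s

3277.75


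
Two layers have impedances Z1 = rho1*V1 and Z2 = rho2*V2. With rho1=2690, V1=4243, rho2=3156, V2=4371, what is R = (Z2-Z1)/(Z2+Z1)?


Z1 = 2690 * 4243 = 11413670
Z2 = 3156 * 4371 = 13794876
R = (13794876 - 11413670) / (13794876 + 11413670) = 2381206 / 25208546 = 0.0945

0.0945


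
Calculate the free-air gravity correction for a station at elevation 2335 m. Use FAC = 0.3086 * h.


FAC = 0.3086 * h
= 0.3086 * 2335
= 720.581 mGal

720.581


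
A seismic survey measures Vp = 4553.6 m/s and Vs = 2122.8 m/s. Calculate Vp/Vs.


Vp/Vs = 4553.6 / 2122.8
= 2.1451

2.1451


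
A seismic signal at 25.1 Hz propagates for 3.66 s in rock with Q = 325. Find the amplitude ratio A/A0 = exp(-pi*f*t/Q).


pi*f*t/Q = pi*25.1*3.66/325 = 0.888017
A/A0 = exp(-0.888017) = 0.411471

0.411471


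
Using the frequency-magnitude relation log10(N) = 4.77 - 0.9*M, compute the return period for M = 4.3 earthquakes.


log10(N) = 4.77 - 0.9*4.3 = 0.9
N = 10^0.9 = 7.943282
T = 1/N = 1/7.943282 = 0.1259 years

0.1259


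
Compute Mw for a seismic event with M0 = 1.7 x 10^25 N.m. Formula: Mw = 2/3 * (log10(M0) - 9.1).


log10(M0) = log10(1.7 x 10^25) = 25.2304
Mw = 2/3 * (25.2304 - 9.1)
= 2/3 * 16.1304
= 10.75

10.75


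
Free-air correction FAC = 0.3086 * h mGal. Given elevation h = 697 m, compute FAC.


FAC = 0.3086 * h
= 0.3086 * 697
= 215.0942 mGal

215.0942


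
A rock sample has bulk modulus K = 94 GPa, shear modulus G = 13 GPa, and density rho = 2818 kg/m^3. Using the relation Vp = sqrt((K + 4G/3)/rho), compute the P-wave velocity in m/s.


First compute the effective modulus:
K + 4G/3 = 94e9 + 4*13e9/3 = 111333333333.33 Pa
Then divide by density:
111333333333.33 / 2818 = 39507925.2425 Pa/(kg/m^3)
Take the square root:
Vp = sqrt(39507925.2425) = 6285.53 m/s

6285.53


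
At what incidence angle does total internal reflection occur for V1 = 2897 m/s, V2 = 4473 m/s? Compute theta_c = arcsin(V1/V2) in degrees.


V1/V2 = 2897/4473 = 0.647664
theta_c = arcsin(0.647664) = 40.3657 degrees

40.3657


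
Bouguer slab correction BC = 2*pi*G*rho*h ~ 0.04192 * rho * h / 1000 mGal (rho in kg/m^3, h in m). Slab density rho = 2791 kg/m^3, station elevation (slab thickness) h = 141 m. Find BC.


BC = 0.04192 * rho * h / 1000
= 0.04192 * 2791 * 141 / 1000
= 16.4968 mGal

16.4968


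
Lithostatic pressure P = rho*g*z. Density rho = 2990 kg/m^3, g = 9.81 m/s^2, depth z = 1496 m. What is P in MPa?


P = rho * g * z / 1e6
= 2990 * 9.81 * 1496 / 1e6
= 43880522.4 / 1e6
= 43.8805 MPa

43.8805


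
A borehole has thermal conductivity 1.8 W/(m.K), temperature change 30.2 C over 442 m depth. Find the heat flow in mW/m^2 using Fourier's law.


q = k * dT / dz * 1000
= 1.8 * 30.2 / 442 * 1000
= 0.122986 * 1000
= 122.9864 mW/m^2

122.9864


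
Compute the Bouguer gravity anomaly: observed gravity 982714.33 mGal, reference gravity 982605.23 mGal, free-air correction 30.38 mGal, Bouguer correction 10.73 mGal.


BA = g_obs - g_ref + FAC - BC
= 982714.33 - 982605.23 + 30.38 - 10.73
= 128.75 mGal

128.75


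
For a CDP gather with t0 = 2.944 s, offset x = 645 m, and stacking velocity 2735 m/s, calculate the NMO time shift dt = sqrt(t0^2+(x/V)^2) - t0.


x/Vnmo = 645/2735 = 0.235832
(x/Vnmo)^2 = 0.055617
t0^2 = 8.667136
sqrt(8.667136 + 0.055617) = 2.953431
dt = 2.953431 - 2.944 = 0.009431

0.009431


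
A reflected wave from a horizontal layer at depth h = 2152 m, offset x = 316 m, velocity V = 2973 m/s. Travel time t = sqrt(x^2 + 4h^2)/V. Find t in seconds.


x^2 + 4h^2 = 316^2 + 4*2152^2 = 99856 + 18524416 = 18624272
sqrt(18624272) = 4315.5848
t = 4315.5848 / 2973 = 1.4516 s

1.4516


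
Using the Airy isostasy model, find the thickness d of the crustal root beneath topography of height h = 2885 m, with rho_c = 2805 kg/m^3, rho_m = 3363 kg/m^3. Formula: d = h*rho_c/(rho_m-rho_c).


rho_m - rho_c = 3363 - 2805 = 558
d = 2885 * 2805 / 558
= 8092425 / 558
= 14502.55 m

14502.55


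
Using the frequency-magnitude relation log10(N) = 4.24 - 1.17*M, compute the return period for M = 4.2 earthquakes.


log10(N) = 4.24 - 1.17*4.2 = -0.674
N = 10^-0.674 = 0.211836
T = 1/N = 1/0.211836 = 4.7206 years

4.7206


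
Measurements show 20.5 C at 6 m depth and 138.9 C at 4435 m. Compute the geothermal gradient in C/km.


dT = 138.9 - 20.5 = 118.4 C
dz = 4435 - 6 = 4429 m
gradient = dT/dz * 1000 = 118.4/4429 * 1000 = 26.7329 C/km

26.7329


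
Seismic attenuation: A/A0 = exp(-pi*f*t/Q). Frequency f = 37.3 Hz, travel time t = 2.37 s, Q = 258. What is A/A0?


pi*f*t/Q = pi*37.3*2.37/258 = 1.076434
A/A0 = exp(-1.076434) = 0.340809

0.340809


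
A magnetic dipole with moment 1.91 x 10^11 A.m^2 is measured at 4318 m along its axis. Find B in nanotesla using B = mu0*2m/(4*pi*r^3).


m = 1.91 x 10^11 = 191000000000 A.m^2
2m = 382000000000 A.m^2
r^3 = 4318^3 = 80509645432
B = (4pi*10^-7) * 382000000000 / (4*pi * 80509645432) * 1e9
= 480035.357469 / 1011714042529.16 * 1e9
= 474.4773 nT

474.4773


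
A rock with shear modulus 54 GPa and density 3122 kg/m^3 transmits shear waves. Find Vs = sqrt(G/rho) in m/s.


Convert G to Pa: G = 54e9 Pa
Compute G/rho = 54e9 / 3122 = 17296604.7406
Vs = sqrt(17296604.7406) = 4158.92 m/s

4158.92


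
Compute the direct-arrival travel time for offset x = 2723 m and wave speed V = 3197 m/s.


t = x / V
= 2723 / 3197
= 0.8517 s

0.8517


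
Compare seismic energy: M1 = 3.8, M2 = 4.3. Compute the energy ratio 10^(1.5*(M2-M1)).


M2 - M1 = 4.3 - 3.8 = 0.5
1.5 * 0.5 = 0.75
ratio = 10^0.75 = 5.62

5.62


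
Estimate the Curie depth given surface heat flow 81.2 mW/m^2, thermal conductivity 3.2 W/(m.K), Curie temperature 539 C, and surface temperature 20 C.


T_Curie - T_surf = 539 - 20 = 519 C
Convert q to W/m^2: 81.2 mW/m^2 = 0.0812 W/m^2
d = 519 * 3.2 / 0.0812 = 20453.2 m

20453.2


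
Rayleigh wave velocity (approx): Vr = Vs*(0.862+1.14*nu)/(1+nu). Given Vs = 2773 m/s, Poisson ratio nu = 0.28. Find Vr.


Numerator factor = 0.862 + 1.14*0.28 = 1.1812
Denominator = 1 + 0.28 = 1.28
Vr = 2773 * 1.1812 / 1.28 = 2558.96 m/s

2558.96


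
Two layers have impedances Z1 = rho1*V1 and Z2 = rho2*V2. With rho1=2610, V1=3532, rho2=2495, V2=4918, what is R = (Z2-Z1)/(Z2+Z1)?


Z1 = 2610 * 3532 = 9218520
Z2 = 2495 * 4918 = 12270410
R = (12270410 - 9218520) / (12270410 + 9218520) = 3051890 / 21488930 = 0.142

0.142


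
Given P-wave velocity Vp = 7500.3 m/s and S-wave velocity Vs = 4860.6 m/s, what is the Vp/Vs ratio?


Vp/Vs = 7500.3 / 4860.6
= 1.5431

1.5431


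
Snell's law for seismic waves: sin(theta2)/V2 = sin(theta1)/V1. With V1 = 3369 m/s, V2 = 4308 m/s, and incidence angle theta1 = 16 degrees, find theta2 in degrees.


sin(theta1) = sin(16 deg) = 0.275637
sin(theta2) = V2/V1 * sin(theta1) = 4308/3369 * 0.275637 = 0.352462
theta2 = arcsin(0.352462) = 20.638 degrees

20.638


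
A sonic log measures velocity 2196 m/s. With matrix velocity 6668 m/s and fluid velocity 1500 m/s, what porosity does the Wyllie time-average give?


1/V - 1/Vm = 1/2196 - 1/6668 = 0.0003054
1/Vf - 1/Vm = 1/1500 - 1/6668 = 0.0005167
phi = 0.0003054 / 0.0005167 = 0.5911

0.5911


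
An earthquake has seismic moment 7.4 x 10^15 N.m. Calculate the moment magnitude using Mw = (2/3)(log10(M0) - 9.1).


log10(M0) = log10(7.4 x 10^15) = 15.8692
Mw = 2/3 * (15.8692 - 9.1)
= 2/3 * 6.7692
= 4.51

4.51


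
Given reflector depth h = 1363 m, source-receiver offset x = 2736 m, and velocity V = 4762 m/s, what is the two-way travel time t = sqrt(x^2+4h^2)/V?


x^2 + 4h^2 = 2736^2 + 4*1363^2 = 7485696 + 7431076 = 14916772
sqrt(14916772) = 3862.2237
t = 3862.2237 / 4762 = 0.8111 s

0.8111


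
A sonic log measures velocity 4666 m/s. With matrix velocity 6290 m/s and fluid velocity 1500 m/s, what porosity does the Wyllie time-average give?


1/V - 1/Vm = 1/4666 - 1/6290 = 5.533e-05
1/Vf - 1/Vm = 1/1500 - 1/6290 = 0.00050768
phi = 5.533e-05 / 0.00050768 = 0.109

0.109


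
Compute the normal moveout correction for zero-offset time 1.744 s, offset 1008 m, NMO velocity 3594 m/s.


x/Vnmo = 1008/3594 = 0.280467
(x/Vnmo)^2 = 0.078662
t0^2 = 3.041536
sqrt(3.041536 + 0.078662) = 1.766408
dt = 1.766408 - 1.744 = 0.022408

0.022408


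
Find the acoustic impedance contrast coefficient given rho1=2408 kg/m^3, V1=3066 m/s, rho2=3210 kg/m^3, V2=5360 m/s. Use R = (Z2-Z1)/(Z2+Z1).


Z1 = 2408 * 3066 = 7382928
Z2 = 3210 * 5360 = 17205600
R = (17205600 - 7382928) / (17205600 + 7382928) = 9822672 / 24588528 = 0.3995

0.3995


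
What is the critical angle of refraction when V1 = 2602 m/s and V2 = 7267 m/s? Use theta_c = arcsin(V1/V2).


V1/V2 = 2602/7267 = 0.358057
theta_c = arcsin(0.358057) = 20.9809 degrees

20.9809


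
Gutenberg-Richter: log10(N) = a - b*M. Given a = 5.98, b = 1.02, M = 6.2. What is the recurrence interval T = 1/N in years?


log10(N) = 5.98 - 1.02*6.2 = -0.344
N = 10^-0.344 = 0.452898
T = 1/N = 1/0.452898 = 2.208 years

2.208


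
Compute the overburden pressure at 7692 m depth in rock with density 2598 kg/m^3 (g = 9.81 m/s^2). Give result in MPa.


P = rho * g * z / 1e6
= 2598 * 9.81 * 7692 / 1e6
= 196041234.96 / 1e6
= 196.0412 MPa

196.0412


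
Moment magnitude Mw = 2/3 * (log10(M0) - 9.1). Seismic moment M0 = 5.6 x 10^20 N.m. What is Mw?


log10(M0) = log10(5.6 x 10^20) = 20.7482
Mw = 2/3 * (20.7482 - 9.1)
= 2/3 * 11.6482
= 7.77

7.77


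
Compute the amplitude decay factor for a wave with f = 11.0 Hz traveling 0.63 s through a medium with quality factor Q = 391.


pi*f*t/Q = pi*11.0*0.63/391 = 0.055681
A/A0 = exp(-0.055681) = 0.945841

0.945841


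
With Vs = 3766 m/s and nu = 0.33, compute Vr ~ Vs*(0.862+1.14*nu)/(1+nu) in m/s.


Numerator factor = 0.862 + 1.14*0.33 = 1.2382
Denominator = 1 + 0.33 = 1.33
Vr = 3766 * 1.2382 / 1.33 = 3506.06 m/s

3506.06


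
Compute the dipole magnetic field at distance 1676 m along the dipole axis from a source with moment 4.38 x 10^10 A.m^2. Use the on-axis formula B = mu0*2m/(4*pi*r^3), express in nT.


m = 4.38 x 10^10 = 43800000000 A.m^2
2m = 87600000000 A.m^2
r^3 = 1676^3 = 4707843776
B = (4pi*10^-7) * 87600000000 / (4*pi * 4707843776) * 1e9
= 110081.406582 / 59160509683.72 * 1e9
= 1860.7244 nT

1860.7244


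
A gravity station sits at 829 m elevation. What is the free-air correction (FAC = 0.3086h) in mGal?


FAC = 0.3086 * h
= 0.3086 * 829
= 255.8294 mGal

255.8294


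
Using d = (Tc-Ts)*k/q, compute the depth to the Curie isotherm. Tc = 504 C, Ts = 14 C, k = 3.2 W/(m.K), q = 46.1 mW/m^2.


T_Curie - T_surf = 504 - 14 = 490 C
Convert q to W/m^2: 46.1 mW/m^2 = 0.0461 W/m^2
d = 490 * 3.2 / 0.0461 = 34013.02 m

34013.02


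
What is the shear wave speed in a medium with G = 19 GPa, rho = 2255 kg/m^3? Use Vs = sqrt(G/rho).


Convert G to Pa: G = 19e9 Pa
Compute G/rho = 19e9 / 2255 = 8425720.6208
Vs = sqrt(8425720.6208) = 2902.71 m/s

2902.71


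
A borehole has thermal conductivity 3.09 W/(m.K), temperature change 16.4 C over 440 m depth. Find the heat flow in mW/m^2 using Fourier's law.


q = k * dT / dz * 1000
= 3.09 * 16.4 / 440 * 1000
= 0.115173 * 1000
= 115.1727 mW/m^2

115.1727


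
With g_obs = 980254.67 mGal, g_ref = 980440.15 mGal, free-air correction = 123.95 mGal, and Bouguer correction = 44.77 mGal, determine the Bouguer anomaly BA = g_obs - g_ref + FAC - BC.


BA = g_obs - g_ref + FAC - BC
= 980254.67 - 980440.15 + 123.95 - 44.77
= -106.3 mGal

-106.3


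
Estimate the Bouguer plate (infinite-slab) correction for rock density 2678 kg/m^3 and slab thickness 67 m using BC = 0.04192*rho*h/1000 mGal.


BC = 0.04192 * rho * h / 1000
= 0.04192 * 2678 * 67 / 1000
= 7.5215 mGal

7.5215


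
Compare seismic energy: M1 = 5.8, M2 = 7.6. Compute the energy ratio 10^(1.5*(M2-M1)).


M2 - M1 = 7.6 - 5.8 = 1.8
1.5 * 1.8 = 2.7
ratio = 10^2.7 = 501.19

501.19


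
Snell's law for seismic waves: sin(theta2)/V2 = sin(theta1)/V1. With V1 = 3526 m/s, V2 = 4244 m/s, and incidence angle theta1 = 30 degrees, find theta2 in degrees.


sin(theta1) = sin(30 deg) = 0.5
sin(theta2) = V2/V1 * sin(theta1) = 4244/3526 * 0.5 = 0.601815
theta2 = arcsin(0.601815) = 37.0 degrees

37.0


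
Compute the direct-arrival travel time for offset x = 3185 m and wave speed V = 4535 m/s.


t = x / V
= 3185 / 4535
= 0.7023 s

0.7023


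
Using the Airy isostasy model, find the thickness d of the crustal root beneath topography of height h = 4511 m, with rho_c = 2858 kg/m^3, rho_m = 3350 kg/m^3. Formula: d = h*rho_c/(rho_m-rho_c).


rho_m - rho_c = 3350 - 2858 = 492
d = 4511 * 2858 / 492
= 12892438 / 492
= 26204.14 m

26204.14


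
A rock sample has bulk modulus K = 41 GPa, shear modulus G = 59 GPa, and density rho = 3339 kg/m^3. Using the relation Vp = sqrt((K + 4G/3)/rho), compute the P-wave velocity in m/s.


First compute the effective modulus:
K + 4G/3 = 41e9 + 4*59e9/3 = 119666666666.67 Pa
Then divide by density:
119666666666.67 / 3339 = 35839073.5749 Pa/(kg/m^3)
Take the square root:
Vp = sqrt(35839073.5749) = 5986.57 m/s

5986.57


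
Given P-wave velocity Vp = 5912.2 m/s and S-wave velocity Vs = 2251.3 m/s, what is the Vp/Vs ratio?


Vp/Vs = 5912.2 / 2251.3
= 2.6261

2.6261


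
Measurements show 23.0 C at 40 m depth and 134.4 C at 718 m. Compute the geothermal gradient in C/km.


dT = 134.4 - 23.0 = 111.4 C
dz = 718 - 40 = 678 m
gradient = dT/dz * 1000 = 111.4/678 * 1000 = 164.3068 C/km

164.3068


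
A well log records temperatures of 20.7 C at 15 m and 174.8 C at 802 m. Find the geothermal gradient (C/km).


dT = 174.8 - 20.7 = 154.1 C
dz = 802 - 15 = 787 m
gradient = dT/dz * 1000 = 154.1/787 * 1000 = 195.8069 C/km

195.8069


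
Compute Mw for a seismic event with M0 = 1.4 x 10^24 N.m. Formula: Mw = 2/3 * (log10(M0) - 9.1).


log10(M0) = log10(1.4 x 10^24) = 24.1461
Mw = 2/3 * (24.1461 - 9.1)
= 2/3 * 15.0461
= 10.03

10.03


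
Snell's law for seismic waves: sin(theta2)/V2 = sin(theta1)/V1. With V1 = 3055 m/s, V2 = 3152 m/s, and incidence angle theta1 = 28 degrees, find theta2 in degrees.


sin(theta1) = sin(28 deg) = 0.469472
sin(theta2) = V2/V1 * sin(theta1) = 3152/3055 * 0.469472 = 0.484378
theta2 = arcsin(0.484378) = 28.9717 degrees

28.9717


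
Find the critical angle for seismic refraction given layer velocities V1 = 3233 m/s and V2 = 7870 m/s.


V1/V2 = 3233/7870 = 0.410801
theta_c = arcsin(0.410801) = 24.2551 degrees

24.2551


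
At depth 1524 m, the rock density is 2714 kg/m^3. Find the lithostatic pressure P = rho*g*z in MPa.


P = rho * g * z / 1e6
= 2714 * 9.81 * 1524 / 1e6
= 40575494.16 / 1e6
= 40.5755 MPa

40.5755


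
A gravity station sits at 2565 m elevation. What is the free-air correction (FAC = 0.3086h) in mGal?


FAC = 0.3086 * h
= 0.3086 * 2565
= 791.559 mGal

791.559


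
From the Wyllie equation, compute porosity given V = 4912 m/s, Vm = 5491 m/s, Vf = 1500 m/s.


1/V - 1/Vm = 1/4912 - 1/5491 = 2.147e-05
1/Vf - 1/Vm = 1/1500 - 1/5491 = 0.00048455
phi = 2.147e-05 / 0.00048455 = 0.0443

0.0443


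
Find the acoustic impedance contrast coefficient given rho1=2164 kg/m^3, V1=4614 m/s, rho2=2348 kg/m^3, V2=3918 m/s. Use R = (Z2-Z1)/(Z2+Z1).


Z1 = 2164 * 4614 = 9984696
Z2 = 2348 * 3918 = 9199464
R = (9199464 - 9984696) / (9199464 + 9984696) = -785232 / 19184160 = -0.0409

-0.0409


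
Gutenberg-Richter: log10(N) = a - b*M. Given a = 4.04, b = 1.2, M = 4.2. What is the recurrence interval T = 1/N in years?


log10(N) = 4.04 - 1.2*4.2 = -1.0
N = 10^-1.0 = 0.1
T = 1/N = 1/0.1 = 10.0 years

10.0


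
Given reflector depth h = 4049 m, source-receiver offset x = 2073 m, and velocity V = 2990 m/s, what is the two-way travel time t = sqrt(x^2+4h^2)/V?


x^2 + 4h^2 = 2073^2 + 4*4049^2 = 4297329 + 65577604 = 69874933
sqrt(69874933) = 8359.1227
t = 8359.1227 / 2990 = 2.7957 s

2.7957


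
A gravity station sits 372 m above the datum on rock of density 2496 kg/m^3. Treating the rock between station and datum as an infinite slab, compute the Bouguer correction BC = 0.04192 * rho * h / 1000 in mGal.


BC = 0.04192 * rho * h / 1000
= 0.04192 * 2496 * 372 / 1000
= 38.9232 mGal

38.9232


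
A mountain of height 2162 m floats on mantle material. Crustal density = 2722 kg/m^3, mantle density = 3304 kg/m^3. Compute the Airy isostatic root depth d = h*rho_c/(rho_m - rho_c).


rho_m - rho_c = 3304 - 2722 = 582
d = 2162 * 2722 / 582
= 5884964 / 582
= 10111.62 m

10111.62


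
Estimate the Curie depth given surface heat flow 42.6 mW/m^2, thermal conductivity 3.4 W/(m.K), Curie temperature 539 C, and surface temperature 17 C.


T_Curie - T_surf = 539 - 17 = 522 C
Convert q to W/m^2: 42.6 mW/m^2 = 0.0426 W/m^2
d = 522 * 3.4 / 0.0426 = 41661.97 m

41661.97


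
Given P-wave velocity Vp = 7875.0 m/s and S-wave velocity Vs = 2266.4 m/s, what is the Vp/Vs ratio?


Vp/Vs = 7875.0 / 2266.4
= 3.4747

3.4747


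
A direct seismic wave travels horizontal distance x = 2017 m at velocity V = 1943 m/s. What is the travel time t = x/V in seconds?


t = x / V
= 2017 / 1943
= 1.0381 s

1.0381


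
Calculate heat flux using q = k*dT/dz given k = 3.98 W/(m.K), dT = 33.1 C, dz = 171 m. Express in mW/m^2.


q = k * dT / dz * 1000
= 3.98 * 33.1 / 171 * 1000
= 0.770398 * 1000
= 770.3977 mW/m^2

770.3977


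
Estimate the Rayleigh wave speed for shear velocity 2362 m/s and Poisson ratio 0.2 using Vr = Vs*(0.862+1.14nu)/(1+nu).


Numerator factor = 0.862 + 1.14*0.2 = 1.09
Denominator = 1 + 0.2 = 1.2
Vr = 2362 * 1.09 / 1.2 = 2145.48 m/s

2145.48


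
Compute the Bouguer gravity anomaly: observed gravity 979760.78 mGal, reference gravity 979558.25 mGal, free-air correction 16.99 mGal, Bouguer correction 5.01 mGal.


BA = g_obs - g_ref + FAC - BC
= 979760.78 - 979558.25 + 16.99 - 5.01
= 214.51 mGal

214.51


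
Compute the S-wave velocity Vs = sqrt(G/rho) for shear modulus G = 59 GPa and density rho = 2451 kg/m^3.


Convert G to Pa: G = 59e9 Pa
Compute G/rho = 59e9 / 2451 = 24071807.4255
Vs = sqrt(24071807.4255) = 4906.3 m/s

4906.3


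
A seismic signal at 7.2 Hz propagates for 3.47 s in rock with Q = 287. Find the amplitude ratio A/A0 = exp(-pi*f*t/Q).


pi*f*t/Q = pi*7.2*3.47/287 = 0.273483
A/A0 = exp(-0.273483) = 0.760725

0.760725


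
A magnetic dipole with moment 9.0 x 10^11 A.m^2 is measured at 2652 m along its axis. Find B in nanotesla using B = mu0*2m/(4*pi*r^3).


m = 9.0 x 10^11 = 900000000000 A.m^2
2m = 1800000000000 A.m^2
r^3 = 2652^3 = 18651791808
B = (4pi*10^-7) * 1800000000000 / (4*pi * 18651791808) * 1e9
= 2261946.710585 / 234385328481.2 * 1e9
= 9650.5473 nT

9650.5473


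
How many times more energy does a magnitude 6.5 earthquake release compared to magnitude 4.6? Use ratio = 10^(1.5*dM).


M2 - M1 = 6.5 - 4.6 = 1.9
1.5 * 1.9 = 2.85
ratio = 10^2.85 = 707.95

707.95


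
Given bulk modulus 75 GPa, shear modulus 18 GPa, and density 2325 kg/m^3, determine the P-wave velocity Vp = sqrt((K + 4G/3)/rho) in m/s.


First compute the effective modulus:
K + 4G/3 = 75e9 + 4*18e9/3 = 99000000000.0 Pa
Then divide by density:
99000000000.0 / 2325 = 42580645.1613 Pa/(kg/m^3)
Take the square root:
Vp = sqrt(42580645.1613) = 6525.38 m/s

6525.38


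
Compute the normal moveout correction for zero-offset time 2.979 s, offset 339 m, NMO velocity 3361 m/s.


x/Vnmo = 339/3361 = 0.100863
(x/Vnmo)^2 = 0.010173
t0^2 = 8.874441
sqrt(8.874441 + 0.010173) = 2.980707
dt = 2.980707 - 2.979 = 0.001707

0.001707


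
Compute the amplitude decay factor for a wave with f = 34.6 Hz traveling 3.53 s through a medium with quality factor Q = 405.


pi*f*t/Q = pi*34.6*3.53/405 = 0.947427
A/A0 = exp(-0.947427) = 0.387737

0.387737


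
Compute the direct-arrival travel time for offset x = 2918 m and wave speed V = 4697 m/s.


t = x / V
= 2918 / 4697
= 0.6212 s

0.6212


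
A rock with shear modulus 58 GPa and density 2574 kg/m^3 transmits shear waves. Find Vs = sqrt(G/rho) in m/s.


Convert G to Pa: G = 58e9 Pa
Compute G/rho = 58e9 / 2574 = 22533022.533
Vs = sqrt(22533022.533) = 4746.9 m/s

4746.9


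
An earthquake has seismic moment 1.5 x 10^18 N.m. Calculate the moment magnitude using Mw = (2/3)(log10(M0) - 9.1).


log10(M0) = log10(1.5 x 10^18) = 18.1761
Mw = 2/3 * (18.1761 - 9.1)
= 2/3 * 9.0761
= 6.05

6.05


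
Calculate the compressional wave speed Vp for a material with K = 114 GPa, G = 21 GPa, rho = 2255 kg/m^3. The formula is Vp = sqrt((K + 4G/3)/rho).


First compute the effective modulus:
K + 4G/3 = 114e9 + 4*21e9/3 = 142000000000.0 Pa
Then divide by density:
142000000000.0 / 2255 = 62971175.1663 Pa/(kg/m^3)
Take the square root:
Vp = sqrt(62971175.1663) = 7935.44 m/s

7935.44


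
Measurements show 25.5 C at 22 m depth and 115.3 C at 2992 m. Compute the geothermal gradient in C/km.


dT = 115.3 - 25.5 = 89.8 C
dz = 2992 - 22 = 2970 m
gradient = dT/dz * 1000 = 89.8/2970 * 1000 = 30.2357 C/km

30.2357


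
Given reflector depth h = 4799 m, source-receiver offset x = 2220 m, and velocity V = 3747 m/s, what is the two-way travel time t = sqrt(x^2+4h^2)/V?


x^2 + 4h^2 = 2220^2 + 4*4799^2 = 4928400 + 92121604 = 97050004
sqrt(97050004) = 9851.396
t = 9851.396 / 3747 = 2.6291 s

2.6291


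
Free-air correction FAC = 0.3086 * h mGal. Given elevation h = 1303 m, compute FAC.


FAC = 0.3086 * h
= 0.3086 * 1303
= 402.1058 mGal

402.1058


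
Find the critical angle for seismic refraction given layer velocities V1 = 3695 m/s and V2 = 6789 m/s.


V1/V2 = 3695/6789 = 0.544263
theta_c = arcsin(0.544263) = 32.9743 degrees

32.9743


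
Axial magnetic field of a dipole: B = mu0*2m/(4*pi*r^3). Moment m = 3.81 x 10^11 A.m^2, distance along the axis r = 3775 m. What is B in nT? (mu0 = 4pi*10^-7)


m = 3.81 x 10^11 = 381000000000 A.m^2
2m = 762000000000 A.m^2
r^3 = 3775^3 = 53796109375
B = (4pi*10^-7) * 762000000000 / (4*pi * 53796109375) * 1e9
= 957557.440814 / 676021848016.85 * 1e9
= 1416.4593 nT

1416.4593


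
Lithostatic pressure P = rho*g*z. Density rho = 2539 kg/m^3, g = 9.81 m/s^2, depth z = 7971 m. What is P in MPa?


P = rho * g * z / 1e6
= 2539 * 9.81 * 7971 / 1e6
= 198538399.89 / 1e6
= 198.5384 MPa

198.5384


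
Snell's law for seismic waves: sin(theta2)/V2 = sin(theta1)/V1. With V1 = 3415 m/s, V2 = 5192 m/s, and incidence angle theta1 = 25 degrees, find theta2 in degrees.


sin(theta1) = sin(25 deg) = 0.422618
sin(theta2) = V2/V1 * sin(theta1) = 5192/3415 * 0.422618 = 0.642528
theta2 = arcsin(0.642528) = 39.9806 degrees

39.9806


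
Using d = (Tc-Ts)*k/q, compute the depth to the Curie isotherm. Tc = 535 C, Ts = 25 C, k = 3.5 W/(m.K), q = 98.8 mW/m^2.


T_Curie - T_surf = 535 - 25 = 510 C
Convert q to W/m^2: 98.8 mW/m^2 = 0.0988 W/m^2
d = 510 * 3.5 / 0.0988 = 18066.8 m

18066.8


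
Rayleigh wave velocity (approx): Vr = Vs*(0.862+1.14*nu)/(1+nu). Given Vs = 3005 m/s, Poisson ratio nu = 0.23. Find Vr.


Numerator factor = 0.862 + 1.14*0.23 = 1.1242
Denominator = 1 + 0.23 = 1.23
Vr = 3005 * 1.1242 / 1.23 = 2746.52 m/s

2746.52


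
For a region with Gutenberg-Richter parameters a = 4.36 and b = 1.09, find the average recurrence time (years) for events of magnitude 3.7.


log10(N) = 4.36 - 1.09*3.7 = 0.327
N = 10^0.327 = 2.123244
T = 1/N = 1/2.123244 = 0.471 years

0.471


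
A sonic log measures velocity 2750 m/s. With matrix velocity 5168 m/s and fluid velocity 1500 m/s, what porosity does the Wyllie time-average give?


1/V - 1/Vm = 1/2750 - 1/5168 = 0.00017014
1/Vf - 1/Vm = 1/1500 - 1/5168 = 0.00047317
phi = 0.00017014 / 0.00047317 = 0.3596

0.3596


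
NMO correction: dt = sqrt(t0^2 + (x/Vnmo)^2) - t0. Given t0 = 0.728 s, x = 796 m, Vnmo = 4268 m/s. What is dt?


x/Vnmo = 796/4268 = 0.186504
(x/Vnmo)^2 = 0.034784
t0^2 = 0.529984
sqrt(0.529984 + 0.034784) = 0.75151
dt = 0.75151 - 0.728 = 0.02351

0.02351


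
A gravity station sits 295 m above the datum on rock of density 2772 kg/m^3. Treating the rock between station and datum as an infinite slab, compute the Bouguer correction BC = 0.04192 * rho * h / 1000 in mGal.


BC = 0.04192 * rho * h / 1000
= 0.04192 * 2772 * 295 / 1000
= 34.2797 mGal

34.2797


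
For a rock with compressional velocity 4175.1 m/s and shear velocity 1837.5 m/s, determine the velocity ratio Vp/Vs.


Vp/Vs = 4175.1 / 1837.5
= 2.2722

2.2722


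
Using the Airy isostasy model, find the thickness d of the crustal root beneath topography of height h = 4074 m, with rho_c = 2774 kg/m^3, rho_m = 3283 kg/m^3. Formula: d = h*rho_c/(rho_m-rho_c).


rho_m - rho_c = 3283 - 2774 = 509
d = 4074 * 2774 / 509
= 11301276 / 509
= 22202.9 m

22202.9


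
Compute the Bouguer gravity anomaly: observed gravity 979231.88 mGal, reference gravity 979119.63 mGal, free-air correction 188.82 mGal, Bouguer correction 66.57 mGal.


BA = g_obs - g_ref + FAC - BC
= 979231.88 - 979119.63 + 188.82 - 66.57
= 234.5 mGal

234.5


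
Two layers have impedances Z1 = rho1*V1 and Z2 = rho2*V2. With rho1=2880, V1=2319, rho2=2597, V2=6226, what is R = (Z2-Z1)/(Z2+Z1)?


Z1 = 2880 * 2319 = 6678720
Z2 = 2597 * 6226 = 16168922
R = (16168922 - 6678720) / (16168922 + 6678720) = 9490202 / 22847642 = 0.4154

0.4154


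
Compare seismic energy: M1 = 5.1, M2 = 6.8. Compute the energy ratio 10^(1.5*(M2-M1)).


M2 - M1 = 6.8 - 5.1 = 1.7
1.5 * 1.7 = 2.55
ratio = 10^2.55 = 354.81

354.81


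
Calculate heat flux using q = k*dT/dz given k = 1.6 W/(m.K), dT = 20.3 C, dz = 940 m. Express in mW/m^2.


q = k * dT / dz * 1000
= 1.6 * 20.3 / 940 * 1000
= 0.034553 * 1000
= 34.5532 mW/m^2

34.5532


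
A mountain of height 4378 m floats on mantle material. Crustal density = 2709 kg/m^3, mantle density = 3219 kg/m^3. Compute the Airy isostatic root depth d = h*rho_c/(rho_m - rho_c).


rho_m - rho_c = 3219 - 2709 = 510
d = 4378 * 2709 / 510
= 11860002 / 510
= 23254.91 m

23254.91


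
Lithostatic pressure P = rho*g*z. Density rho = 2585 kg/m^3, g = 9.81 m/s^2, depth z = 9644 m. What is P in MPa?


P = rho * g * z / 1e6
= 2585 * 9.81 * 9644 / 1e6
= 244560749.4 / 1e6
= 244.5607 MPa

244.5607


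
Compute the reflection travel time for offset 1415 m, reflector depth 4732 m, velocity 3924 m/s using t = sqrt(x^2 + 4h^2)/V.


x^2 + 4h^2 = 1415^2 + 4*4732^2 = 2002225 + 89567296 = 91569521
sqrt(91569521) = 9569.1965
t = 9569.1965 / 3924 = 2.4386 s

2.4386


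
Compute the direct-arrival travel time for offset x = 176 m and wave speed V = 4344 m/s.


t = x / V
= 176 / 4344
= 0.0405 s

0.0405


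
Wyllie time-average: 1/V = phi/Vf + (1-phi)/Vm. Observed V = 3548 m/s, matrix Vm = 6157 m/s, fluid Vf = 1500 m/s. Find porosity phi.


1/V - 1/Vm = 1/3548 - 1/6157 = 0.00011943
1/Vf - 1/Vm = 1/1500 - 1/6157 = 0.00050425
phi = 0.00011943 / 0.00050425 = 0.2369

0.2369


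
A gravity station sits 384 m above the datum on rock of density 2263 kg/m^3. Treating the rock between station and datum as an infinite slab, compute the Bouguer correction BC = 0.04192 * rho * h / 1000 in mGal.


BC = 0.04192 * rho * h / 1000
= 0.04192 * 2263 * 384 / 1000
= 36.4281 mGal

36.4281


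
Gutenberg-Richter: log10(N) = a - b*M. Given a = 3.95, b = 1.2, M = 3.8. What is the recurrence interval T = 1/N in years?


log10(N) = 3.95 - 1.2*3.8 = -0.61
N = 10^-0.61 = 0.245471
T = 1/N = 1/0.245471 = 4.0738 years

4.0738


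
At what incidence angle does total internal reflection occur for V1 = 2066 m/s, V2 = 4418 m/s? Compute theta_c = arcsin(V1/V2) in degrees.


V1/V2 = 2066/4418 = 0.467632
theta_c = arcsin(0.467632) = 27.8807 degrees

27.8807


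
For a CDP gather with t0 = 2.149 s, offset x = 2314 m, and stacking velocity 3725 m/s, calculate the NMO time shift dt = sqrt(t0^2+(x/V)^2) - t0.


x/Vnmo = 2314/3725 = 0.621208
(x/Vnmo)^2 = 0.385899
t0^2 = 4.618201
sqrt(4.618201 + 0.385899) = 2.236985
dt = 2.236985 - 2.149 = 0.087985

0.087985


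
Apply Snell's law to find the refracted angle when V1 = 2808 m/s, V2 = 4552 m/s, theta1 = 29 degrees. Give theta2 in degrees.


sin(theta1) = sin(29 deg) = 0.48481
sin(theta2) = V2/V1 * sin(theta1) = 4552/2808 * 0.48481 = 0.785916
theta2 = arcsin(0.785916) = 51.8055 degrees

51.8055


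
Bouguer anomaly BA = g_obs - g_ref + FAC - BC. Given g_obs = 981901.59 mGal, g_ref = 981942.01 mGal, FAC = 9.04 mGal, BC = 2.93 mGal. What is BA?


BA = g_obs - g_ref + FAC - BC
= 981901.59 - 981942.01 + 9.04 - 2.93
= -34.31 mGal

-34.31


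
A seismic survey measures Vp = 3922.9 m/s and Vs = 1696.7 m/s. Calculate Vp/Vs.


Vp/Vs = 3922.9 / 1696.7
= 2.3121

2.3121


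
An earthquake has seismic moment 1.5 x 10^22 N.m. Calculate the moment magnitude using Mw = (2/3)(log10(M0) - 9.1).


log10(M0) = log10(1.5 x 10^22) = 22.1761
Mw = 2/3 * (22.1761 - 9.1)
= 2/3 * 13.0761
= 8.72

8.72


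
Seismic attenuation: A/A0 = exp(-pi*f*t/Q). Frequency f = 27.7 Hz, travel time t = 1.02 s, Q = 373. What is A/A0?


pi*f*t/Q = pi*27.7*1.02/373 = 0.237969
A/A0 = exp(-0.237969) = 0.788227

0.788227


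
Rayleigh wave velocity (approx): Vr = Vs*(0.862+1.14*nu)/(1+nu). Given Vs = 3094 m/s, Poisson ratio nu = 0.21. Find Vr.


Numerator factor = 0.862 + 1.14*0.21 = 1.1014
Denominator = 1 + 0.21 = 1.21
Vr = 3094 * 1.1014 / 1.21 = 2816.31 m/s

2816.31


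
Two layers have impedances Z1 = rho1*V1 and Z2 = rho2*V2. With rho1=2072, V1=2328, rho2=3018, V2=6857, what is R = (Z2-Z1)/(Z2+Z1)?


Z1 = 2072 * 2328 = 4823616
Z2 = 3018 * 6857 = 20694426
R = (20694426 - 4823616) / (20694426 + 4823616) = 15870810 / 25518042 = 0.6219

0.6219


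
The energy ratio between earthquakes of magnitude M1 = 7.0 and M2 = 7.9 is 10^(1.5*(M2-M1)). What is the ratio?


M2 - M1 = 7.9 - 7.0 = 0.9
1.5 * 0.9 = 1.35
ratio = 10^1.35 = 22.39

22.39


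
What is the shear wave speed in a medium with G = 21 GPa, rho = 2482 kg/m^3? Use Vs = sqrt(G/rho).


Convert G to Pa: G = 21e9 Pa
Compute G/rho = 21e9 / 2482 = 8460918.614
Vs = sqrt(8460918.614) = 2908.77 m/s

2908.77


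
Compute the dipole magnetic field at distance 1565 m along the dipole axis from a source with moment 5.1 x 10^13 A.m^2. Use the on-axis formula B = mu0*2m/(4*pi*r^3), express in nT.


m = 5.1 x 10^13 = 51000000000000 A.m^2
2m = 102000000000000 A.m^2
r^3 = 1565^3 = 3833037125
B = (4pi*10^-7) * 102000000000000 / (4*pi * 3833037125) * 1e9
= 128176980.266464 / 48167365091.35 * 1e9
= 2661075.1911 nT

2661075.1911


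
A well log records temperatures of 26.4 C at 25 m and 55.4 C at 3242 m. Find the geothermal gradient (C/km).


dT = 55.4 - 26.4 = 29.0 C
dz = 3242 - 25 = 3217 m
gradient = dT/dz * 1000 = 29.0/3217 * 1000 = 9.0146 C/km

9.0146


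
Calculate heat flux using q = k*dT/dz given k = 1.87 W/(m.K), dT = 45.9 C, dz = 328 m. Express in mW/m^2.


q = k * dT / dz * 1000
= 1.87 * 45.9 / 328 * 1000
= 0.261686 * 1000
= 261.686 mW/m^2

261.686


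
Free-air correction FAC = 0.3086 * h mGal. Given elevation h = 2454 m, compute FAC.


FAC = 0.3086 * h
= 0.3086 * 2454
= 757.3044 mGal

757.3044


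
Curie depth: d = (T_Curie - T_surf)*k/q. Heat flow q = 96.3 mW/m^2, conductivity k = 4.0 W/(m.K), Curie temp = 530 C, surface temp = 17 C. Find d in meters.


T_Curie - T_surf = 530 - 17 = 513 C
Convert q to W/m^2: 96.3 mW/m^2 = 0.0963 W/m^2
d = 513 * 4.0 / 0.0963 = 21308.41 m

21308.41


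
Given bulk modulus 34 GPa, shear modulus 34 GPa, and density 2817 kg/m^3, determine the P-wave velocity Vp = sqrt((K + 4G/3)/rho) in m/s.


First compute the effective modulus:
K + 4G/3 = 34e9 + 4*34e9/3 = 79333333333.33 Pa
Then divide by density:
79333333333.33 / 2817 = 28162347.6512 Pa/(kg/m^3)
Take the square root:
Vp = sqrt(28162347.6512) = 5306.82 m/s

5306.82


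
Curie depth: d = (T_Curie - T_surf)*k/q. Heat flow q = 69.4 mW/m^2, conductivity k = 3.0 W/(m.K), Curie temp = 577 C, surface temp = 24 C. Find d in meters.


T_Curie - T_surf = 577 - 24 = 553 C
Convert q to W/m^2: 69.4 mW/m^2 = 0.0694 W/m^2
d = 553 * 3.0 / 0.0694 = 23904.9 m

23904.9


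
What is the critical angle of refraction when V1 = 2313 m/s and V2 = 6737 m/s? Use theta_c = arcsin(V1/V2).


V1/V2 = 2313/6737 = 0.343328
theta_c = arcsin(0.343328) = 20.0798 degrees

20.0798
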